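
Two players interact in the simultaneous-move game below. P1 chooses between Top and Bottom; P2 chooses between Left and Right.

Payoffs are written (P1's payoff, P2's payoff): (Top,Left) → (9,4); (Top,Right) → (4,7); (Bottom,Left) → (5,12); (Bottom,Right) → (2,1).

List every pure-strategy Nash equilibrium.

(Top, Left): P2 prefers Right (7 > 4) — not an equilibrium.
(Top, Right): P1 gets 4 ≥ 2 from Bottom, and P2 gets 7 ≥ 4 from Left — Nash equilibrium.
(Bottom, Left): P1 prefers Top (9 > 5) — not an equilibrium.
(Bottom, Right): P1 prefers Top (4 > 2); P2 prefers Left (12 > 1) — not an equilibrium.

(Top, Right)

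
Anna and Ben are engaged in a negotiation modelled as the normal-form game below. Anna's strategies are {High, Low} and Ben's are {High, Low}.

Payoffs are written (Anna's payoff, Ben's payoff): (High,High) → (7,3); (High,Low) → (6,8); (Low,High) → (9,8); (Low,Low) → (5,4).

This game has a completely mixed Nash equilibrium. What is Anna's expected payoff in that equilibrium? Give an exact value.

First find y, the probability Ben plays High, from Anna's indifference between High and Low: 7y + 6(1−y) = 9y + 5(1−y), giving y = 1/3.
Since Anna is indifferent in equilibrium, Anna's expected payoff equals the payoff from either row against (1/3, 2/3). Using High: 7(1/3) + 6(2/3) = 19/3.

19/3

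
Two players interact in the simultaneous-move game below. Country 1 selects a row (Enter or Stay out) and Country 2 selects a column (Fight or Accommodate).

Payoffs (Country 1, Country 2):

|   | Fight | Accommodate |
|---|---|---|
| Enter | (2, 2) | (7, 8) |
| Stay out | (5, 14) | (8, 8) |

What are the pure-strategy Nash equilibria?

(Enter, Fight): Country 1 prefers Stay out (5 > 2); Country 2 prefers Accommodate (8 > 2) — not an equilibrium.
(Enter, Accommodate): Country 1 prefers Stay out (8 > 7) — not an equilibrium.
(Stay out, Fight): Country 1 gets 5 ≥ 2 from Enter, and Country 2 gets 14 ≥ 8 from Accommodate — Nash equilibrium.
(Stay out, Accommodate): Country 2 prefers Fight (14 > 8) — not an equilibrium.

(Stay out, Fight)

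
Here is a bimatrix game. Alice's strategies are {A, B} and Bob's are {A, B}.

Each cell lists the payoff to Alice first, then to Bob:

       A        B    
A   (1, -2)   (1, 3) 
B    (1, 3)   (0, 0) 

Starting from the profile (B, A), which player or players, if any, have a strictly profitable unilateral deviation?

Alice at (B, A) earns 1; deviating to A yields 1 — not better.
Bob earns 3; deviating to B yields 0 — not better.
Neither player can strictly improve; the profile is a Nash equilibrium.

Neither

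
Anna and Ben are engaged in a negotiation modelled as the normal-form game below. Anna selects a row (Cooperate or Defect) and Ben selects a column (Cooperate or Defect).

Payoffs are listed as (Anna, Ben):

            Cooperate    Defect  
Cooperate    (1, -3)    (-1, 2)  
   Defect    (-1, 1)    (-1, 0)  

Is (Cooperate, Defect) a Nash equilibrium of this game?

At (Cooperate, Defect), Anna earns -1; switching to Defect would give -1, so Anna has no profitable deviation.
Ben earns 2; switching to Cooperate would give -3, so Ben has no profitable deviation.
Neither player can gain by a unilateral deviation, so this profile is a Nash equilibrium.

Yes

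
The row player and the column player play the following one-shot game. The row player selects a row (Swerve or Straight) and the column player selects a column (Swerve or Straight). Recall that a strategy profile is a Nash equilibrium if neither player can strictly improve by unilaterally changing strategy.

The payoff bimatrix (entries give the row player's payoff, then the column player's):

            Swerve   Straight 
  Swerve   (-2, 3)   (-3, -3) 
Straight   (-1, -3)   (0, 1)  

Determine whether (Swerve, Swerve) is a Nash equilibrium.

No

At (Swerve, Swerve), the row player earns -2; switching to Straight would give -1, so the row player would deviate.
The column player earns 3; switching to Straight would give -3, so the column player has no profitable deviation.
Since at least one player can profitably deviate, this is not a Nash equilibrium.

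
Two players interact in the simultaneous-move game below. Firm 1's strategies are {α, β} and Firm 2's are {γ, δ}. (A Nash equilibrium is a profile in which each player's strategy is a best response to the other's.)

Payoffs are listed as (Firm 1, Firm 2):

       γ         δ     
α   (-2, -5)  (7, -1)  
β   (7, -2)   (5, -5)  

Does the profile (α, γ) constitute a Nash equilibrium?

At (α, γ), Firm 1 earns -2; switching to β would give 7, so Firm 1 would deviate.
Firm 2 earns -5; switching to δ would give -1, so Firm 2 would deviate.
Since at least one player can profitably deviate, this is not a Nash equilibrium.

No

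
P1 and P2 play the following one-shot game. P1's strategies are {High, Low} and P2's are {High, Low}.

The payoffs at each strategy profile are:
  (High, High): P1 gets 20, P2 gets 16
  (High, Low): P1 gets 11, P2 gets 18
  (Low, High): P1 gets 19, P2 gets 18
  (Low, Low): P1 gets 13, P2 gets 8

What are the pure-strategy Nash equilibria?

(High, High): P2 prefers Low (18 > 16) — not an equilibrium.
(High, Low): P1 prefers Low (13 > 11) — not an equilibrium.
(Low, High): P1 prefers High (20 > 19) — not an equilibrium.
(Low, Low): P2 prefers High (18 > 8) — not an equilibrium.

none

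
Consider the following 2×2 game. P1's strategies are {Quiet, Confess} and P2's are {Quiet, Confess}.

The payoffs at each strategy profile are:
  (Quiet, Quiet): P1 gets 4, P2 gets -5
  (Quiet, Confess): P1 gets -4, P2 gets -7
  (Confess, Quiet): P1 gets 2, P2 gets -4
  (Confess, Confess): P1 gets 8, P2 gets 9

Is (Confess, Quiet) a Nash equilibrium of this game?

At (Confess, Quiet), P1 earns 2; switching to Quiet would give 4, so P1 would deviate.
P2 earns -4; switching to Confess would give 9, so P2 would deviate.
Since at least one player can profitably deviate, this is not a Nash equilibrium.

No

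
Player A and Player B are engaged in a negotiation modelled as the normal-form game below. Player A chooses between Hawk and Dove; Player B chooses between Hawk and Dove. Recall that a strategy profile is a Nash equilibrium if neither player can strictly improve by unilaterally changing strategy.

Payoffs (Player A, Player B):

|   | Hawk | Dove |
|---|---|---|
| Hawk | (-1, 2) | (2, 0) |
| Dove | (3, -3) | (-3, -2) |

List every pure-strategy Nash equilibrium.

(Hawk, Hawk): Player A prefers Dove (3 > -1) — not an equilibrium.
(Hawk, Dove): Player B prefers Hawk (2 > 0) — not an equilibrium.
(Dove, Hawk): Player B prefers Dove (-2 > -3) — not an equilibrium.
(Dove, Dove): Player A prefers Hawk (2 > -3) — not an equilibrium.

none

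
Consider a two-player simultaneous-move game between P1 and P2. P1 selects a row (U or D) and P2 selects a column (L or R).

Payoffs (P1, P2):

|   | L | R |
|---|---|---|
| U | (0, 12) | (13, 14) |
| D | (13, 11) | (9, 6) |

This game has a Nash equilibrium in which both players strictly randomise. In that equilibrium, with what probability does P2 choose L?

4/17

Let q be the probability that P2 plays L. In a completely mixed equilibrium, P1 must be indifferent between U and D.
P1's expected payoff from U is 13(1−q); from D it is 13q + 9(1−q).
Setting these equal: −13q + 13 = 4q + 9, so q = 4/17.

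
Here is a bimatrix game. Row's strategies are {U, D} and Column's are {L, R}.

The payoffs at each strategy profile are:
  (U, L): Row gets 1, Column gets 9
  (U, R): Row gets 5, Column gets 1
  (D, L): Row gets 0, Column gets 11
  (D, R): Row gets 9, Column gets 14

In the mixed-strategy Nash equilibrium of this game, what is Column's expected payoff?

First find x, the probability Row plays U, from Column's indifference between L and R: 9x + 11(1−x) = x + 14(1−x), giving x = 3/11.
Since Column is indifferent in equilibrium, Column's expected payoff equals the payoff from either column against (3/11, 8/11). Using L: 9(3/11) + 11(8/11) = 115/11.

115/11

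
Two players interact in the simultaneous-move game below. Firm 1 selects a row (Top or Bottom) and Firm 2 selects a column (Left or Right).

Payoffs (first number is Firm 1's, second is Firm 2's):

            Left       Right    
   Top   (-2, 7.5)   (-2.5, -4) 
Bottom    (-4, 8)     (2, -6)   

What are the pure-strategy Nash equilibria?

(Top, Left)

(Top, Left): Firm 1 gets -2 ≥ -4 from Bottom, and Firm 2 gets 7.5 ≥ -4 from Right — Nash equilibrium.
(Top, Right): Firm 1 prefers Bottom (2 > -2.5); Firm 2 prefers Left (7.5 > -4) — not an equilibrium.
(Bottom, Left): Firm 1 prefers Top (-2 > -4) — not an equilibrium.
(Bottom, Right): Firm 2 prefers Left (8 > -6) — not an equilibrium.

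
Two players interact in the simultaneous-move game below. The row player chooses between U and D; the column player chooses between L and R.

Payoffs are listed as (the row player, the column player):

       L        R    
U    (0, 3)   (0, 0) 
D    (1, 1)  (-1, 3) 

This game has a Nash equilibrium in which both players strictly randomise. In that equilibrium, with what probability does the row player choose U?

Let x be the probability that the row player plays U. In a completely mixed equilibrium, the column player must be indifferent between L and R.
The column player's expected payoff from L is 3x + (1−x); from R it is 3(1−x).
Setting these equal: 2x + 1 = −3x + 3, so x = 2/5.

2/5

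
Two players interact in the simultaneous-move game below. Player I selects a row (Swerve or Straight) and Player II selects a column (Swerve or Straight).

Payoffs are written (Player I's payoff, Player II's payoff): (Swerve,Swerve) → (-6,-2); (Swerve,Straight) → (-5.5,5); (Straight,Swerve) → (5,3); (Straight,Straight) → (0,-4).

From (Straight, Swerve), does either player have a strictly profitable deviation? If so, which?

Neither

Player I at (Straight, Swerve) earns 5; deviating to Swerve yields -6 — not better.
Player II earns 3; deviating to Straight yields -4 — not better.
Neither player can strictly improve; the profile is a Nash equilibrium.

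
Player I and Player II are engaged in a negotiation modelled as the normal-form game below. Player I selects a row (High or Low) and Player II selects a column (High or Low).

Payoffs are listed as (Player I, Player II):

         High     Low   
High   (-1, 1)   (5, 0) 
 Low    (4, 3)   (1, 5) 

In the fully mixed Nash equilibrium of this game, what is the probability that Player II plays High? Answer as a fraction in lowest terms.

Let q be the probability that Player II plays High. In a completely mixed equilibrium, Player I must be indifferent between High and Low.
Player I's expected payoff from High is −q + 5(1−q); from Low it is 4q + (1−q).
Setting these equal: −6q + 5 = 3q + 1, so q = 4/9.

4/9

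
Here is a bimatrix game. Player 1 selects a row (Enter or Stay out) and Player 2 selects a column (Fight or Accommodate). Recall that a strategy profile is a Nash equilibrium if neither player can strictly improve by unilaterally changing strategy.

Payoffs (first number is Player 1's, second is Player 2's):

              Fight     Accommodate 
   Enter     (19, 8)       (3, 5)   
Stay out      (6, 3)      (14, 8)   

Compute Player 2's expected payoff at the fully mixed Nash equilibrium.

First find p, the probability Player 1 plays Enter, from Player 2's indifference between Fight and Accommodate: 8p + 3(1−p) = 5p + 8(1−p), giving p = 5/8.
Since Player 2 is indifferent in equilibrium, Player 2's expected payoff equals the payoff from either column against (5/8, 3/8). Using Fight: 8(5/8) + 3(3/8) = 49/8.

49/8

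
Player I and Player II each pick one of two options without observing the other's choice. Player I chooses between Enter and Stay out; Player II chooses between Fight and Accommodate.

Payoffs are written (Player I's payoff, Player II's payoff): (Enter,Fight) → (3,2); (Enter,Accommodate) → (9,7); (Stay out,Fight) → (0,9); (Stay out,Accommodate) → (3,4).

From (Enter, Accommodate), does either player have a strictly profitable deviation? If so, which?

Player I at (Enter, Accommodate) earns 9; deviating to Stay out yields 3 — not better.
Player II earns 7; deviating to Fight yields 2 — not better.
Neither player can strictly improve; the profile is a Nash equilibrium.

Neither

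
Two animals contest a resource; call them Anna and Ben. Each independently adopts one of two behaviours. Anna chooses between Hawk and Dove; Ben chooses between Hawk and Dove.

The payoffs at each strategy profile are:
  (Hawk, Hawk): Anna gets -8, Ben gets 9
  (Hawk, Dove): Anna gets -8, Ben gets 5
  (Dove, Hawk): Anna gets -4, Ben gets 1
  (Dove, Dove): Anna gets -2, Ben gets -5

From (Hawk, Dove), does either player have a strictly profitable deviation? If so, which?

Both

Anna at (Hawk, Dove) earns -8; deviating to Dove yields -2 — a strict improvement.
Ben earns 5; deviating to Hawk yields 9 — a strict improvement.
Both Anna and Ben have strictly profitable deviations.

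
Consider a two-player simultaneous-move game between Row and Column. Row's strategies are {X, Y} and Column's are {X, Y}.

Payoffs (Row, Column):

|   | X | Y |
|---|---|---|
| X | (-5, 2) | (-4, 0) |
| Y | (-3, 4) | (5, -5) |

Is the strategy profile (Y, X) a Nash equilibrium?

Yes

At (Y, X), Row earns -3; switching to X would give -5, so Row has no profitable deviation.
Column earns 4; switching to Y would give -5, so Column has no profitable deviation.
Neither player can gain by a unilateral deviation, so this profile is a Nash equilibrium.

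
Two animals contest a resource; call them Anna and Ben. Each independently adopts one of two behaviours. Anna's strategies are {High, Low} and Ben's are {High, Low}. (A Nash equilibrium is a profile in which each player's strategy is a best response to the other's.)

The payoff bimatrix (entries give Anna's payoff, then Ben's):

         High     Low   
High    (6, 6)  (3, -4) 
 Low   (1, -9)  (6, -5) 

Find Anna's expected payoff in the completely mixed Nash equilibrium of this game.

33/8

First find y, the probability Ben plays High, from Anna's indifference between High and Low: 6y + 3(1−y) = y + 6(1−y), giving y = 3/8.
Since Anna is indifferent in equilibrium, Anna's expected payoff equals the payoff from either row against (3/8, 5/8). Using High: 6(3/8) + 3(5/8) = 33/8.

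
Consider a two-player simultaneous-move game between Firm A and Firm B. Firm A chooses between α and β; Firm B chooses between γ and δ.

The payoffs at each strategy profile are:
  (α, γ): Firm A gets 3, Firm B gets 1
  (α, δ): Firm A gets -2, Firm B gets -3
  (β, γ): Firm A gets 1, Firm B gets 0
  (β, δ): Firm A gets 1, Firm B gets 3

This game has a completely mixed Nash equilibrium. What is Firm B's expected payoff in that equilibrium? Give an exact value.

3/7

First find p, the probability Firm A plays α, from Firm B's indifference between γ and δ: p = −3p + 3(1−p), giving p = 3/7.
Since Firm B is indifferent in equilibrium, Firm B's expected payoff equals the payoff from either column against (3/7, 4/7). Using γ: (3/7) = 3/7.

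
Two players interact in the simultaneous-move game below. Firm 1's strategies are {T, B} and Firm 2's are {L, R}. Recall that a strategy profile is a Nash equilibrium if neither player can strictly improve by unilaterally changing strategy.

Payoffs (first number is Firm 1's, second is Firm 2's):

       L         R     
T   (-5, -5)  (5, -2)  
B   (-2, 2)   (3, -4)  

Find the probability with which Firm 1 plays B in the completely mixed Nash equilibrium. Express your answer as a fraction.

1/3

Let p be the probability that Firm 1 plays T. In a completely mixed equilibrium, Firm 2 must be indifferent between L and R.
Firm 2's expected payoff from L is −5p + 2(1−p); from R it is −2p − 4(1−p).
Setting these equal: −7p + 2 = 2p − 4, so p = 2/3.
Therefore Firm 1 plays B with probability 1 − 2/3 = 1/3.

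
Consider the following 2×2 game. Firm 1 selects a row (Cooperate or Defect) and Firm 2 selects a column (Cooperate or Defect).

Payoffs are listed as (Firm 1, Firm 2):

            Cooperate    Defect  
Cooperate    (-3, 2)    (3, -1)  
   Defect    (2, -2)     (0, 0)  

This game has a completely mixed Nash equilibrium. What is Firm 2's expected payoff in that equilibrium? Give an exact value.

First find p, the probability Firm 1 plays Cooperate, from Firm 2's indifference between Cooperate and Defect: 2p − 2(1−p) = −p, giving p = 2/5.
Since Firm 2 is indifferent in equilibrium, Firm 2's expected payoff equals the payoff from either column against (2/5, 3/5). Using Cooperate: 2(2/5) − 2(3/5) = -2/5.

-2/5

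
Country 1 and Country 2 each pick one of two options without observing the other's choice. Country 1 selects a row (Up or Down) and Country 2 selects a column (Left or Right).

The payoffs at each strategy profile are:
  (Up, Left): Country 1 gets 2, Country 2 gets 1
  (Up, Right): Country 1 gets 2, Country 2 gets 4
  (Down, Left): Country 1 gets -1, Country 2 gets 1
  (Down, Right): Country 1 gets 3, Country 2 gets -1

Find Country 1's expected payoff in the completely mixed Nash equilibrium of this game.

First find q, the probability Country 2 plays Left, from Country 1's indifference between Up and Down: 2q + 2(1−q) = −q + 3(1−q), giving q = 1/4.
Since Country 1 is indifferent in equilibrium, Country 1's expected payoff equals the payoff from either row against (1/4, 3/4). Using Up: 2(1/4) + 2(3/4) = 2.

2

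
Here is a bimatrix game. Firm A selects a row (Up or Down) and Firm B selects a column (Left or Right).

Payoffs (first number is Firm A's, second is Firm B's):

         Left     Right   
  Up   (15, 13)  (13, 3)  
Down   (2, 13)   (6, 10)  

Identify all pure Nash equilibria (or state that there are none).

(Up, Left)

(Up, Left): Firm A gets 15 ≥ 2 from Down, and Firm B gets 13 ≥ 3 from Right — Nash equilibrium.
(Up, Right): Firm B prefers Left (13 > 3) — not an equilibrium.
(Down, Left): Firm A prefers Up (15 > 2) — not an equilibrium.
(Down, Right): Firm A prefers Up (13 > 6); Firm B prefers Left (13 > 10) — not an equilibrium.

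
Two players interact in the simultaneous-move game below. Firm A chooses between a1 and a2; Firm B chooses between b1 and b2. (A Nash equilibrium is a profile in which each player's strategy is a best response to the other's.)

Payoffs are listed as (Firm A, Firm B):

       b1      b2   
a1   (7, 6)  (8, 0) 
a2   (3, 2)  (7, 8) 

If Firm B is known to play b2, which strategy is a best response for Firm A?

Against b2, Firm A earns 8 from a1 and 7 from a2.
So a1 is the best response.

a1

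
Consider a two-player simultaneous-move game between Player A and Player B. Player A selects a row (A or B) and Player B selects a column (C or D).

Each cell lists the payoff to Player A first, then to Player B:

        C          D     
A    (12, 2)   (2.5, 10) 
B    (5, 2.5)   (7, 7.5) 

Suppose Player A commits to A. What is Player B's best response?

Against A, Player B earns 2 from C and 10 from D.
So D is the best response.

D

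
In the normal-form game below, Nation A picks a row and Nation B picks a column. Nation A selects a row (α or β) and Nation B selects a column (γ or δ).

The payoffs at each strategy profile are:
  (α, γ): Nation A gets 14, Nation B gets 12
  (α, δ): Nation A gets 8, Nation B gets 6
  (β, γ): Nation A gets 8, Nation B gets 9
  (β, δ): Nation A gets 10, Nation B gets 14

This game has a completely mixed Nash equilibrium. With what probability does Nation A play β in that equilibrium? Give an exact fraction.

Let p be the probability that Nation A plays α. In a completely mixed equilibrium, Nation B must be indifferent between γ and δ.
Nation B's expected payoff from γ is 12p + 9(1−p); from δ it is 6p + 14(1−p).
Setting these equal: 3p + 9 = −8p + 14, so p = 5/11.
Therefore Nation A plays β with probability 1 − 5/11 = 6/11.

6/11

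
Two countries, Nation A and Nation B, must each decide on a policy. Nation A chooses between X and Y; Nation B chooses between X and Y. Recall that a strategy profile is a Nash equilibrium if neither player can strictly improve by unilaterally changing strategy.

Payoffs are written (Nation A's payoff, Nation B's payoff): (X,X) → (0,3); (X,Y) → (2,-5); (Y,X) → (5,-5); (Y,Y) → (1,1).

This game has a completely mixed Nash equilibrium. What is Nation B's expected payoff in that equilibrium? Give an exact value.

-11/7

First find p, the probability Nation A plays X, from Nation B's indifference between X and Y: 3p − 5(1−p) = −5p + (1−p), giving p = 3/7.
Since Nation B is indifferent in equilibrium, Nation B's expected payoff equals the payoff from either column against (3/7, 4/7). Using X: 3(3/7) − 5(4/7) = -11/7.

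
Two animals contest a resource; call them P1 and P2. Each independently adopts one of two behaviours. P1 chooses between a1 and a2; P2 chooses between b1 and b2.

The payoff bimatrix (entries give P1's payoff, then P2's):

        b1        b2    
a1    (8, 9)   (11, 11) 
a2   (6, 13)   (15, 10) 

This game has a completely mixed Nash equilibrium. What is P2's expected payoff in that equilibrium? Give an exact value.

First find x, the probability P1 plays a1, from P2's indifference between b1 and b2: 9x + 13(1−x) = 11x + 10(1−x), giving x = 3/5.
Since P2 is indifferent in equilibrium, P2's expected payoff equals the payoff from either column against (3/5, 2/5). Using b1: 9(3/5) + 13(2/5) = 53/5.

53/5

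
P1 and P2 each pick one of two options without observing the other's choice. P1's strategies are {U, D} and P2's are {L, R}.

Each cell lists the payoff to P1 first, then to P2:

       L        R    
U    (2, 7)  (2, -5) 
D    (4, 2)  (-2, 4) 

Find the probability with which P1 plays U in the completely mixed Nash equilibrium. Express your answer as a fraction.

1/7

Let x be the probability that P1 plays U. In a completely mixed equilibrium, P2 must be indifferent between L and R.
P2's expected payoff from L is 7x + 2(1−x); from R it is −5x + 4(1−x).
Setting these equal: 5x + 2 = −9x + 4, so x = 1/7.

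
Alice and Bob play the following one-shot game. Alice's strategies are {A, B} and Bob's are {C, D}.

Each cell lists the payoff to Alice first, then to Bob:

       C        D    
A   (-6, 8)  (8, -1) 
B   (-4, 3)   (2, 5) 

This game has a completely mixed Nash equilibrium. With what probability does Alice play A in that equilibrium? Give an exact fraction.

2/11

Let x be the probability that Alice plays A. In a completely mixed equilibrium, Bob must be indifferent between C and D.
Bob's expected payoff from C is 8x + 3(1−x); from D it is −x + 5(1−x).
Setting these equal: 5x + 3 = −6x + 5, so x = 2/11.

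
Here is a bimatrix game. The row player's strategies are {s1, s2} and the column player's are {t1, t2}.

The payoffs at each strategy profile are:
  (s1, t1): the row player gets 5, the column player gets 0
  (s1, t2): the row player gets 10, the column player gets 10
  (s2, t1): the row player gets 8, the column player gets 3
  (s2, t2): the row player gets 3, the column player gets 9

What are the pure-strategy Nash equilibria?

(s1, t2)

(s1, t1): the row player prefers s2 (8 > 5); the column player prefers t2 (10 > 0) — not an equilibrium.
(s1, t2): the row player gets 10 ≥ 3 from s2, and the column player gets 10 ≥ 0 from t1 — Nash equilibrium.
(s2, t1): the column player prefers t2 (9 > 3) — not an equilibrium.
(s2, t2): the row player prefers s1 (10 > 3) — not an equilibrium.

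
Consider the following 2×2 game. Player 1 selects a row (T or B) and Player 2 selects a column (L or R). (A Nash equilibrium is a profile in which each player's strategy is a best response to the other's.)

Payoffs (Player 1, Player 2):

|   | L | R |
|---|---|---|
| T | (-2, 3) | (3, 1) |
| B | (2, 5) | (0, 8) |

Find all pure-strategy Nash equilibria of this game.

(T, L): Player 1 prefers B (2 > -2) — not an equilibrium.
(T, R): Player 2 prefers L (3 > 1) — not an equilibrium.
(B, L): Player 2 prefers R (8 > 5) — not an equilibrium.
(B, R): Player 1 prefers T (3 > 0) — not an equilibrium.

none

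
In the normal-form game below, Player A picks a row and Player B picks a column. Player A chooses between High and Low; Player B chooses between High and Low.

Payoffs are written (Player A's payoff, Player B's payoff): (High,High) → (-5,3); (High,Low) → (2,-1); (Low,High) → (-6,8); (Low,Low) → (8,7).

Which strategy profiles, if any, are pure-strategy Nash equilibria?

(High, High): Player A gets -5 ≥ -6 from Low, and Player B gets 3 ≥ -1 from Low — Nash equilibrium.
(High, Low): Player A prefers Low (8 > 2); Player B prefers High (3 > -1) — not an equilibrium.
(Low, High): Player A prefers High (-5 > -6) — not an equilibrium.
(Low, Low): Player B prefers High (8 > 7) — not an equilibrium.

(High, High)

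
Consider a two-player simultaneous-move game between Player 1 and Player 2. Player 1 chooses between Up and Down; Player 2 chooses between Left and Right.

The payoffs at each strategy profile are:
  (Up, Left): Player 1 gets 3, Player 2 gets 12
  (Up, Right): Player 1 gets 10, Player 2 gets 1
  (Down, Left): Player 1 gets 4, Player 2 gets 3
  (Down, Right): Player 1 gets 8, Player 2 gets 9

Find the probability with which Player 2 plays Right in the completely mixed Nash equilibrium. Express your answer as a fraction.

Let y be the probability that Player 2 plays Left. In a completely mixed equilibrium, Player 1 must be indifferent between Up and Down.
Player 1's expected payoff from Up is 3y + 10(1−y); from Down it is 4y + 8(1−y).
Setting these equal: −7y + 10 = −4y + 8, so y = 2/3.
Therefore Player 2 plays Right with probability 1 − 2/3 = 1/3.

1/3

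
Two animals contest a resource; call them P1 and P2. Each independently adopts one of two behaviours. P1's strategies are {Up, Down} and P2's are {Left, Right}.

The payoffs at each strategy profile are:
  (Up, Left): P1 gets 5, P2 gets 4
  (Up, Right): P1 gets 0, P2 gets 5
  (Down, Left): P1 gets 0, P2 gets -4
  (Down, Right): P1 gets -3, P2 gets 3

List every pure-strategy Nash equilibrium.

(Up, Left): P2 prefers Right (5 > 4) — not an equilibrium.
(Up, Right): P1 gets 0 ≥ -3 from Down, and P2 gets 5 ≥ 4 from Left — Nash equilibrium.
(Down, Left): P1 prefers Up (5 > 0); P2 prefers Right (3 > -4) — not an equilibrium.
(Down, Right): P1 prefers Up (0 > -3) — not an equilibrium.

(Up, Right)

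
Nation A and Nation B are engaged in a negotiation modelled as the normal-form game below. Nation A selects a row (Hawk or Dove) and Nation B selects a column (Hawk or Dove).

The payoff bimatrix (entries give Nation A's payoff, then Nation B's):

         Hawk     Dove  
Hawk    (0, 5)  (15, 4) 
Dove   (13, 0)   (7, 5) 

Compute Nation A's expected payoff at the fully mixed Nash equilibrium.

65/7

First find y, the probability Nation B plays Hawk, from Nation A's indifference between Hawk and Dove: 15(1−y) = 13y + 7(1−y), giving y = 8/21.
Since Nation A is indifferent in equilibrium, Nation A's expected payoff equals the payoff from either row against (8/21, 13/21). Using Hawk: 15(13/21) = 65/7.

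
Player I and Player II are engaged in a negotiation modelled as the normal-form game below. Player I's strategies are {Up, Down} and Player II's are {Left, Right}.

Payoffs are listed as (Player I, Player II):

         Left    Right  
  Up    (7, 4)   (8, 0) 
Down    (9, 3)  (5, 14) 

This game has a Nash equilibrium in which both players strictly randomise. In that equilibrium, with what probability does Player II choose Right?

Let y be the probability that Player II plays Left. In a completely mixed equilibrium, Player I must be indifferent between Up and Down.
Player I's expected payoff from Up is 7y + 8(1−y); from Down it is 9y + 5(1−y).
Setting these equal: −y + 8 = 4y + 5, so y = 3/5.
Therefore Player II plays Right with probability 1 − 3/5 = 2/5.

2/5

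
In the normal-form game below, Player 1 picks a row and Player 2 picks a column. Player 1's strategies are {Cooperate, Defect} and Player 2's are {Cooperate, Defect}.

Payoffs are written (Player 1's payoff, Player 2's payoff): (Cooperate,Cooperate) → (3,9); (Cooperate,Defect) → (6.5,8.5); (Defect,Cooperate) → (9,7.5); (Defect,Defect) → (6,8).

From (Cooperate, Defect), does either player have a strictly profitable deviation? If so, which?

Player 2

Player 1 at (Cooperate, Defect) earns 6.5; deviating to Defect yields 6 — not better.
Player 2 earns 8.5; deviating to Cooperate yields 9 — a strict improvement.
Only Player 2 has a strictly profitable deviation.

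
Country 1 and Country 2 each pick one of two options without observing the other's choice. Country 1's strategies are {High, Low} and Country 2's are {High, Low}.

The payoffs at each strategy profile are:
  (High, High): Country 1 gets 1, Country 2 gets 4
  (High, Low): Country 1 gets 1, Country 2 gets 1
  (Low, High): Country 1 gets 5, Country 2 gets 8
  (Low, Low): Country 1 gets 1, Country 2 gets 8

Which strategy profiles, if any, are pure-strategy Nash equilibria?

(Low, High) and (Low, Low)

(High, High): Country 1 prefers Low (5 > 1) — not an equilibrium.
(High, Low): Country 2 prefers High (4 > 1) — not an equilibrium.
(Low, High): Country 1 gets 5 ≥ 1 from High, and Country 2 gets 8 ≥ 8 from Low — Nash equilibrium.
(Low, Low): Country 1 gets 1 ≥ 1 from High, and Country 2 gets 8 ≥ 8 from High — Nash equilibrium.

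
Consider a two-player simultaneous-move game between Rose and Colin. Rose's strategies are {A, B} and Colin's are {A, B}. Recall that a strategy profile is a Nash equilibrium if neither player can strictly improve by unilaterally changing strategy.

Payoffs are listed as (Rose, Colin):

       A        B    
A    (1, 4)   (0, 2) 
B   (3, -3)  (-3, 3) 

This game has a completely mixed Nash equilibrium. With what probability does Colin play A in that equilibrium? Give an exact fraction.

3/5

Let c be the probability that Colin plays A. In a completely mixed equilibrium, Rose must be indifferent between A and B.
Rose's expected payoff from A is c; from B it is 3c − 3(1−c).
Setting these equal: c = 6c − 3, so c = 3/5.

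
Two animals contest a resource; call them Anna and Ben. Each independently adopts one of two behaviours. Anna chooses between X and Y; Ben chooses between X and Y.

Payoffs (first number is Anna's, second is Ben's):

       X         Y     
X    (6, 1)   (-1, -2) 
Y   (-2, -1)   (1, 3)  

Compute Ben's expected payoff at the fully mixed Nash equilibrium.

1/7

First find x, the probability Anna plays X, from Ben's indifference between X and Y: x − (1−x) = −2x + 3(1−x), giving x = 4/7.
Since Ben is indifferent in equilibrium, Ben's expected payoff equals the payoff from either column against (4/7, 3/7). Using X: (4/7) − (3/7) = 1/7.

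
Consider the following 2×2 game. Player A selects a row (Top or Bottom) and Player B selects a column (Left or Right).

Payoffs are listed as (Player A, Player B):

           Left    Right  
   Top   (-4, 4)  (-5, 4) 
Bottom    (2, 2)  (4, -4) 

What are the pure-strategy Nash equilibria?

(Bottom, Left)

(Top, Left): Player A prefers Bottom (2 > -4) — not an equilibrium.
(Top, Right): Player A prefers Bottom (4 > -5) — not an equilibrium.
(Bottom, Left): Player A gets 2 ≥ -4 from Top, and Player B gets 2 ≥ -4 from Right — Nash equilibrium.
(Bottom, Right): Player B prefers Left (2 > -4) — not an equilibrium.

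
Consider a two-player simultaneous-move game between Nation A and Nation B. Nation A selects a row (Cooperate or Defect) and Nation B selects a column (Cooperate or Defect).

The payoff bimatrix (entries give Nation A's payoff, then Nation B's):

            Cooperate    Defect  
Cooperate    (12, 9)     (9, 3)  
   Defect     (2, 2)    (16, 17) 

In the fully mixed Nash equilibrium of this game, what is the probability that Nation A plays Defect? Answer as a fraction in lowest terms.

Let x be the probability that Nation A plays Cooperate. In a completely mixed equilibrium, Nation B must be indifferent between Cooperate and Defect.
Nation B's expected payoff from Cooperate is 9x + 2(1−x); from Defect it is 3x + 17(1−x).
Setting these equal: 7x + 2 = −14x + 17, so x = 5/7.
Therefore Nation A plays Defect with probability 1 − 5/7 = 2/7.

2/7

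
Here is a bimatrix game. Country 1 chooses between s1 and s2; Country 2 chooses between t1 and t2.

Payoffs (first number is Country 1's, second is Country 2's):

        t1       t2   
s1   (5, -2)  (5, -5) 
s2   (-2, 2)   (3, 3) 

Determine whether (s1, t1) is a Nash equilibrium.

Yes

At (s1, t1), Country 1 earns 5; switching to s2 would give -2, so Country 1 has no profitable deviation.
Country 2 earns -2; switching to t2 would give -5, so Country 2 has no profitable deviation.
Neither player can gain by a unilateral deviation, so this profile is a Nash equilibrium.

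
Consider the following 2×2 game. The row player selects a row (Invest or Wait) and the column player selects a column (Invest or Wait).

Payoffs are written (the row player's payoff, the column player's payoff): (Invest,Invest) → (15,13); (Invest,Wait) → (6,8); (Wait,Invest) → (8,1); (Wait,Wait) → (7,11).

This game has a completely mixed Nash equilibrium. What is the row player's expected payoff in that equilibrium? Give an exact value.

First find y, the probability the column player plays Invest, from the row player's indifference between Invest and Wait: 15y + 6(1−y) = 8y + 7(1−y), giving y = 1/8.
Since the row player is indifferent in equilibrium, the row player's expected payoff equals the payoff from either row against (1/8, 7/8). Using Invest: 15(1/8) + 6(7/8) = 57/8.

57/8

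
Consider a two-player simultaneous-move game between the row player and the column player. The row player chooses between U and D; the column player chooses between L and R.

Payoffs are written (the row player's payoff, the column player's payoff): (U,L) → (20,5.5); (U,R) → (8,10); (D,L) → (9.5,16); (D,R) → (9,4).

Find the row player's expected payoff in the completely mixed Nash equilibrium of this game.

First find q, the probability the column player plays L, from the row player's indifference between U and D: 20q + 8(1−q) = 9.5q + 9(1−q), giving q = 2/23.
Since the row player is indifferent in equilibrium, the row player's expected payoff equals the payoff from either row against (2/23, 21/23). Using U: 20(2/23) + 8(21/23) = 208/23.

208/23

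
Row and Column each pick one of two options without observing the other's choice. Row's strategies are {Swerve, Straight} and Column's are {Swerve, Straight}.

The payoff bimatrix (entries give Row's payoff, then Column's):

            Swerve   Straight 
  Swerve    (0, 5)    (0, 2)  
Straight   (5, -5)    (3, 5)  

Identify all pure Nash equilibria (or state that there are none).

(Swerve, Swerve): Row prefers Straight (5 > 0) — not an equilibrium.
(Swerve, Straight): Row prefers Straight (3 > 0); Column prefers Swerve (5 > 2) — not an equilibrium.
(Straight, Swerve): Column prefers Straight (5 > -5) — not an equilibrium.
(Straight, Straight): Row gets 3 ≥ 0 from Swerve, and Column gets 5 ≥ -5 from Swerve — Nash equilibrium.

(Straight, Straight)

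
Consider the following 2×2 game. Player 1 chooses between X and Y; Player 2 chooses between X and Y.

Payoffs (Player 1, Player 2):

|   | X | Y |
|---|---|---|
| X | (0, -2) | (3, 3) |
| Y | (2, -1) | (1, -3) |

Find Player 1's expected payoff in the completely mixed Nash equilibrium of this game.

3/2

First find q, the probability Player 2 plays X, from Player 1's indifference between X and Y: 3(1−q) = 2q + (1−q), giving q = 1/2.
Since Player 1 is indifferent in equilibrium, Player 1's expected payoff equals the payoff from either row against (1/2, 1/2). Using X: 3(1/2) = 3/2.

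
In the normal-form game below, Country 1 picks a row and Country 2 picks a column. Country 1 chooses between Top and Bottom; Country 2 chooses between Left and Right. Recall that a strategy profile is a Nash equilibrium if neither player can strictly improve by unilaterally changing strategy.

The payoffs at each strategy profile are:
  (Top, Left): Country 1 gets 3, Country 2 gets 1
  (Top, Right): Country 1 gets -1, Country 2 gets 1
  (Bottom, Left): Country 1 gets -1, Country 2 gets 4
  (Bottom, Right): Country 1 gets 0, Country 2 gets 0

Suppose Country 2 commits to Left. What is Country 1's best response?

Against Left, Country 1 earns 3 from Top and -1 from Bottom.
So Top is the best response.

Top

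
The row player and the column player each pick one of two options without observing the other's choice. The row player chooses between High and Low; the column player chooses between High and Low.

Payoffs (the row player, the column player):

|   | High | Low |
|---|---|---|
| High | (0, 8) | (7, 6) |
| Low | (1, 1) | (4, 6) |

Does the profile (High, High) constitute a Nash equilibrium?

No

At (High, High), the row player earns 0; switching to Low would give 1, so the row player would deviate.
The column player earns 8; switching to Low would give 6, so the column player has no profitable deviation.
Since at least one player can profitably deviate, this is not a Nash equilibrium.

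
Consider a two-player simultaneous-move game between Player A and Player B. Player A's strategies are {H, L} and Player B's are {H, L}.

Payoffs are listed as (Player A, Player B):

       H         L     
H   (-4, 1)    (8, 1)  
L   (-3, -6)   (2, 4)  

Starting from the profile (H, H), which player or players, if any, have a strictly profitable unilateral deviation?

Player A

Player A at (H, H) earns -4; deviating to L yields -3 — a strict improvement.
Player B earns 1; deviating to L yields 1 — not better.
Only Player A has a strictly profitable deviation.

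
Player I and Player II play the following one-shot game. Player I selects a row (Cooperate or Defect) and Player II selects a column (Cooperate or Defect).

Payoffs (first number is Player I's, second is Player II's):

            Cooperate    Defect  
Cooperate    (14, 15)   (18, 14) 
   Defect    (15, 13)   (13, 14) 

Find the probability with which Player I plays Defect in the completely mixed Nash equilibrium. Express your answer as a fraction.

Let x be the probability that Player I plays Cooperate. In a completely mixed equilibrium, Player II must be indifferent between Cooperate and Defect.
Player II's expected payoff from Cooperate is 15x + 13(1−x); from Defect it is 14x + 14(1−x).
Setting these equal: 2x + 13 = 14, so x = 1/2.
Therefore Player I plays Defect with probability 1 − 1/2 = 1/2.

1/2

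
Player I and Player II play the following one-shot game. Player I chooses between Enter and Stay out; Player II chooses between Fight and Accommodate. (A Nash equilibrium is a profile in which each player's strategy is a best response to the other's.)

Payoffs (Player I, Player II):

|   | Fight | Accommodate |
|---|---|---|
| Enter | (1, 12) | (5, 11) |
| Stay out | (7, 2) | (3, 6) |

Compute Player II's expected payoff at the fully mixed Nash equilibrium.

10

First find x, the probability Player I plays Enter, from Player II's indifference between Fight and Accommodate: 12x + 2(1−x) = 11x + 6(1−x), giving x = 4/5.
Since Player II is indifferent in equilibrium, Player II's expected payoff equals the payoff from either column against (4/5, 1/5). Using Fight: 12(4/5) + 2(1/5) = 10.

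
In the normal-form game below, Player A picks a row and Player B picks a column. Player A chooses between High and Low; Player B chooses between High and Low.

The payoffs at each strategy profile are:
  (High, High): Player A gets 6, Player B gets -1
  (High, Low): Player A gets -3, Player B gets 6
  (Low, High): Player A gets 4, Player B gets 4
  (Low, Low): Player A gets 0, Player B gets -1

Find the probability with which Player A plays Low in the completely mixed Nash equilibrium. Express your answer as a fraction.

7/12

Let x be the probability that Player A plays High. In a completely mixed equilibrium, Player B must be indifferent between High and Low.
Player B's expected payoff from High is −x + 4(1−x); from Low it is 6x − (1−x).
Setting these equal: −5x + 4 = 7x − 1, so x = 5/12.
Therefore Player A plays Low with probability 1 − 5/12 = 7/12.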